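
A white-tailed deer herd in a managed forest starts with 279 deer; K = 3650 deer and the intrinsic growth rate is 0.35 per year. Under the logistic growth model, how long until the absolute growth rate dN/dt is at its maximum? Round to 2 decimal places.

Logistic growth is fastest at N = K/2 = 1825.
A = (K − N₀)/N₀ = 12.082. Set K/(1 + A·e^(−rt)) = K/2 → A·e^(−rt) = 1.
e^(−0.35t) = 1/12.082 = 0.0827648, so t = ln(12.082)/0.35 = 2.4918/0.35 = 7.1193.

7.12 years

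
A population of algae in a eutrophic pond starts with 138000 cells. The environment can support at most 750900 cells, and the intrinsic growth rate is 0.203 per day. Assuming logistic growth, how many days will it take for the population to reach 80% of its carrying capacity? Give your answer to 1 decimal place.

14.2 days

A = (K − N₀)/N₀ = (750900 − 138000)/138000 = 4.4413.
Solve 750900/(1 + 4.4413·e^(−0.203t)) = 600720: 1 + 4.4413·e^(−0.203t) = 1.25, so e^(−0.203t) = 0.0562898.
−0.203·t = ln(0.0562898) = -2.8772, so t = 2.8772/0.203 = 14.174.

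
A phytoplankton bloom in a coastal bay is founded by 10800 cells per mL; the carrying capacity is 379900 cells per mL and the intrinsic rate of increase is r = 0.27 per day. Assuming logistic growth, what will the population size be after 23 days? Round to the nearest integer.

355489 cells per mL

A = (K − N₀)/N₀ = (379900 − 10800)/10800 = 34.176.
N(t) = K/(1 + A·e^(−rt)) = 379900/(1 + 34.176×e^(−0.27×23)).
e^(−6.21) = 0.0020092; denominator = 1 + 34.176×0.0020092 = 1.0687.
N = 379900/1.0687 = 355489.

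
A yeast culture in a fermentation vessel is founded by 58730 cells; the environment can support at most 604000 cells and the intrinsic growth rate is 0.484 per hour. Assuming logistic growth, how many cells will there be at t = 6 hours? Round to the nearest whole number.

A = (K − N₀)/N₀ = (604000 − 58730)/58730 = 9.2844.
N(t) = K/(1 + A·e^(−rt)) = 604000/(1 + 9.2844×e^(−0.484×6)).
e^(−2.904) = 0.054804; denominator = 1 + 9.2844×0.054804 = 1.5088.
N = 604000/1.5088 = 400314.

400314 cells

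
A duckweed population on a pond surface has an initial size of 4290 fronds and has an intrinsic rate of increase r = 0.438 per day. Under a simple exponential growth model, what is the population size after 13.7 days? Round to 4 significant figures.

1732000 fronds

N(t) = N₀·e^(rt) = 4290 × e^(0.438×13.7) = 4290 × e^6.001.
e^6.001 ≈ 403.67, so N ≈ 4290 × 403.67 = 1.731748×10^6.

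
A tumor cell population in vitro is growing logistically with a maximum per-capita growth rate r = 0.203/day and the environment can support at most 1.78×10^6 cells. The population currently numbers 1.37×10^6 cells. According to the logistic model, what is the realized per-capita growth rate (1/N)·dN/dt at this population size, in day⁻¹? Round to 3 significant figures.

(1/N)·dN/dt = r(1 − N/K) = 0.203 × (1 − 1.37×10^6/1.78×10^6).
= 0.203 × 0.23034 = 0.046758.

0.0468 per day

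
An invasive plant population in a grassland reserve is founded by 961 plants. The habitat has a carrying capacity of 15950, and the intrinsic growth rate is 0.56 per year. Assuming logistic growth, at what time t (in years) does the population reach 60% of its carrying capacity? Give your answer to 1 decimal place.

A = (K − N₀)/N₀ = (15950 − 961)/961 = 15.597.
Solve 15950/(1 + 15.597·e^(−0.56t)) = 9570: 1 + 15.597·e^(−0.56t) = 1.6667, so e^(−0.56t) = 0.0427425.
−0.56·t = ln(0.0427425) = -3.1526, so t = 3.1526/0.56 = 5.6296.

5.6 years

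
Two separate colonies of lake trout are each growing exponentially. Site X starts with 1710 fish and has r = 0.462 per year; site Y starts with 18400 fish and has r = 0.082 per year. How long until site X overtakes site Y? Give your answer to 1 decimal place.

Set 1710·e^(0.462t) = 18400·e^(0.082t).
e^((0.462 − 0.082)t) = 18400/1710 → e^(0.38·t) = 10.76.
0.38·t = ln(10.76) = 2.3759, so t = 2.3759/0.38 = 6.2523.

6.3 years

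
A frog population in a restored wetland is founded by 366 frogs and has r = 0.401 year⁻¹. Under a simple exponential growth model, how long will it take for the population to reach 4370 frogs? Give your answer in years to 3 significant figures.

6.18 years

Set N₀·e^(rt) = 4370: e^(0.401·t) = 4370/366 = 11.94.
0.401·t = ln(11.94) = 2.4799, so t = 2.4799/0.401 = 6.1843.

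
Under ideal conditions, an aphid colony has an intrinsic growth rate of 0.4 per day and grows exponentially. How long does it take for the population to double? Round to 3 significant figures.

1.73 days

Doubling time t_d = ln(2)/r = 0.6931/0.4 = 1.7329.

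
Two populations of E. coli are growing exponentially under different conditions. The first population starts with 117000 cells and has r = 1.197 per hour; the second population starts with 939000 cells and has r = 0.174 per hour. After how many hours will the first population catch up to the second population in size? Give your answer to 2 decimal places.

2.04 hours

Set 117000·e^(1.197t) = 939000·e^(0.174t).
e^((1.197 − 0.174)t) = 939000/117000 → e^(1.023·t) = 8.0256.
1.023·t = ln(8.0256) = 2.0826, so t = 2.0826/1.023 = 2.0358.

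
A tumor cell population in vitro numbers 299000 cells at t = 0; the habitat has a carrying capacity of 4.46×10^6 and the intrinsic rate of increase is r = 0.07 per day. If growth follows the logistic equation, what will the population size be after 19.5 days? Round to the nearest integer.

A = (K − N₀)/N₀ = (4.46×10^6 − 299000)/299000 = 13.916.
N(t) = K/(1 + A·e^(−rt)) = 4.46×10^6/(1 + 13.916×e^(−0.07×19.5)).
e^(−1.365) = 0.25538; denominator = 1 + 13.916×0.25538 = 4.554.
N = 4.46×10^6/4.554 = 979364.

979364 cells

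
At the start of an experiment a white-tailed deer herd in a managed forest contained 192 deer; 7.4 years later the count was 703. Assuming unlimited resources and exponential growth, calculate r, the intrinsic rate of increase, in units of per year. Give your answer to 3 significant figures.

From N(t) = N₀·e^(rt): e^(r·7.4) = 703/192 = 3.6615.
r·7.4 = ln(3.6615) = 1.2979, so r = 1.2979/7.4 = 0.17539.

0.175 per year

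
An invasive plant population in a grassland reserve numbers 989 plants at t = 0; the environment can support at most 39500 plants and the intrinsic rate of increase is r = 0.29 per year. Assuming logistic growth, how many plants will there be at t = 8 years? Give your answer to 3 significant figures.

A = (K − N₀)/N₀ = (39500 − 989)/989 = 38.939.
N(t) = K/(1 + A·e^(−rt)) = 39500/(1 + 38.939×e^(−0.29×8)).
e^(−2.32) = 0.098274; denominator = 1 + 38.939×0.098274 = 4.8267.
N = 39500/4.8267 = 8183.63.

8180 plants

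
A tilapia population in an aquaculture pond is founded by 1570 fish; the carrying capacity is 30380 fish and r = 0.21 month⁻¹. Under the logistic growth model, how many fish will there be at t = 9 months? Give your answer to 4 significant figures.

8054 fish

A = (K − N₀)/N₀ = (30380 − 1570)/1570 = 18.35.
N(t) = K/(1 + A·e^(−rt)) = 30380/(1 + 18.35×e^(−0.21×9)).
e^(−1.89) = 0.15107; denominator = 1 + 18.35×0.15107 = 3.7722.
N = 30380/3.7722 = 8053.62.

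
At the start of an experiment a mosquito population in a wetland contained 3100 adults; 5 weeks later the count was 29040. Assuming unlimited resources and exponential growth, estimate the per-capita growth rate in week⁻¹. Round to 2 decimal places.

From N(t) = N₀·e^(rt): e^(r·5) = 29040/3100 = 9.3677.
r·5 = ln(9.3677) = 2.2373, so r = 2.2373/5 = 0.44745.

0.45 per week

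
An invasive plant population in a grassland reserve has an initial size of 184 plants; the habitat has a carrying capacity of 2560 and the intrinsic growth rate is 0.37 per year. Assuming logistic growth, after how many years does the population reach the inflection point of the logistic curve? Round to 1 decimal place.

Logistic growth is fastest at N = K/2 = 1280.
A = (K − N₀)/N₀ = 12.913. Set K/(1 + A·e^(−rt)) = K/2 → A·e^(−rt) = 1.
e^(−0.37t) = 1/12.913 = 0.0774411, so t = ln(12.913)/0.37 = 2.5582/0.37 = 6.9142.

6.9 years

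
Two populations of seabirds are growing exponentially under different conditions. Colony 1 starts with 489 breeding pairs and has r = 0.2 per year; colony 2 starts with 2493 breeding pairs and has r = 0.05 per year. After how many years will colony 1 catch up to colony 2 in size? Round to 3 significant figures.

10.9 years

Set 489·e^(0.2t) = 2493·e^(0.05t).
e^((0.2 − 0.05)t) = 2493/489 → e^(0.15·t) = 5.0982.
0.15·t = ln(5.0982) = 1.6289, so t = 1.6289/0.15 = 10.859.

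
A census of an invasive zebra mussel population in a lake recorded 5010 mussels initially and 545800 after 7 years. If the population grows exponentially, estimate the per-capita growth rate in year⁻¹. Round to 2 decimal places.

0.67 per year

From N(t) = N₀·e^(rt): e^(r·7) = 545800/5010 = 108.94.
r·7 = ln(108.94) = 4.6908, so r = 4.6908/7 = 0.67012.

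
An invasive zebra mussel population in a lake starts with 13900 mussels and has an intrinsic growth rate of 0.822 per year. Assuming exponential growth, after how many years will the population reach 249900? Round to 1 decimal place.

3.5 years

Set N₀·e^(rt) = 249900: e^(0.822·t) = 249900/13900 = 17.978.
0.822·t = ln(17.978) = 2.8892, so t = 2.8892/0.822 = 3.5148.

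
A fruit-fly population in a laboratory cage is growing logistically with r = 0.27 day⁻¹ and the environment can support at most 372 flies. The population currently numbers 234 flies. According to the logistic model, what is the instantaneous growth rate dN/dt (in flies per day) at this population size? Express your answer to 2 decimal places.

23.44 flies per day

dN/dt = rN(1 − N/K) = 0.27 × 234 × (1 − 234/372).
1 − 234/372 = 0.37097; dN/dt = 0.27 × 234 × 0.37097 = 23.438.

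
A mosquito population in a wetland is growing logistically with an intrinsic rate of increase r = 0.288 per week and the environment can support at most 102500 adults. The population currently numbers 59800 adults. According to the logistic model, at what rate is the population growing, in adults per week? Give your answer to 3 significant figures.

dN/dt = rN(1 − N/K) = 0.288 × 59800 × (1 − 59800/102500).
1 − 59800/102500 = 0.41659; dN/dt = 0.288 × 59800 × 0.41659 = 7174.6.

7170 adults per week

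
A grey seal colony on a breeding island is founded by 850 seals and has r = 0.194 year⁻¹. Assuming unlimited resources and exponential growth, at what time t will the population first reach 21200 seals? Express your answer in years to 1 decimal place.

16.6 years

Set N₀·e^(rt) = 21200: e^(0.194·t) = 21200/850 = 24.941.
0.194·t = ln(24.941) = 3.2165, so t = 3.2165/0.194 = 16.58.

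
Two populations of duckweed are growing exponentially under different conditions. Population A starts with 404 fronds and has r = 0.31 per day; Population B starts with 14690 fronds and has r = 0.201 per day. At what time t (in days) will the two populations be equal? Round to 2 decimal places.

32.97 days

Set 404·e^(0.31t) = 14690·e^(0.201t).
e^((0.31 − 0.201)t) = 14690/404 → e^(0.109·t) = 36.361.
0.109·t = ln(36.361) = 3.5935, so t = 3.5935/0.109 = 32.968.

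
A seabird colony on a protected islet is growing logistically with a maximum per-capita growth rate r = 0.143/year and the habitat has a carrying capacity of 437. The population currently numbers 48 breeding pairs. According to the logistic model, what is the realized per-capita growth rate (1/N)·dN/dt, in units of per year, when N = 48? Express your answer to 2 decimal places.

0.13 per year

(1/N)·dN/dt = r(1 − N/K) = 0.143 × (1 − 48/437).
= 0.143 × 0.89016 = 0.12729.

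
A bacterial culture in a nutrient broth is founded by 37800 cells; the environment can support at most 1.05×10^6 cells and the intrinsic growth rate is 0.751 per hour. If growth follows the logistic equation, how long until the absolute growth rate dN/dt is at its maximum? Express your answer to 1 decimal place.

Logistic growth is fastest at N = K/2 = 525000.
A = (K − N₀)/N₀ = 26.778. Set K/(1 + A·e^(−rt)) = K/2 → A·e^(−rt) = 1.
e^(−0.751t) = 1/26.778 = 0.0373444, so t = ln(26.778)/0.751 = 3.2876/0.751 = 4.3776.

4.4 hours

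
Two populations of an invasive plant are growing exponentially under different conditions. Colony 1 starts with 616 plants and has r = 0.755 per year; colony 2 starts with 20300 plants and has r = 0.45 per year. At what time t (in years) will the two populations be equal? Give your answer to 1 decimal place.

11.5 years

Set 616·e^(0.755t) = 20300·e^(0.45t).
e^((0.755 − 0.45)t) = 20300/616 → e^(0.305·t) = 32.955.
0.305·t = ln(32.955) = 3.4951, so t = 3.4951/0.305 = 11.459.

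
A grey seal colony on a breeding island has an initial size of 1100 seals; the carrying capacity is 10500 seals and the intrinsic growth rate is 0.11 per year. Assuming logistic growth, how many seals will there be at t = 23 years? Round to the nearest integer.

A = (K − N₀)/N₀ = (10500 − 1100)/1100 = 8.5455.
N(t) = K/(1 + A·e^(−rt)) = 10500/(1 + 8.5455×e^(−0.11×23)).
e^(−2.53) = 0.079659; denominator = 1 + 8.5455×0.079659 = 1.6807.
N = 10500/1.6807 = 6247.31.

6247 seals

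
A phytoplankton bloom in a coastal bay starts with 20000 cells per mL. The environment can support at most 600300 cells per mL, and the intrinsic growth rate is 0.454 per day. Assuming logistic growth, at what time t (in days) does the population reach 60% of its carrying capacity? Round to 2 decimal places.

A = (K − N₀)/N₀ = (600300 − 20000)/20000 = 29.015.
Solve 600300/(1 + 29.015·e^(−0.454t)) = 360180: 1 + 29.015·e^(−0.454t) = 1.6667, so e^(−0.454t) = 0.0229766.
−0.454·t = ln(0.0229766) = -3.7733, so t = 3.7733/0.454 = 8.3112.

8.31 days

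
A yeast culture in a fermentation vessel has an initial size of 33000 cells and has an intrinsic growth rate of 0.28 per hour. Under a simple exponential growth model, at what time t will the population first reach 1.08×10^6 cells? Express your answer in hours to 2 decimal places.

12.46 hours

Set N₀·e^(rt) = 1.08×10^6: e^(0.28·t) = 1.08×10^6/33000 = 32.727.
0.28·t = ln(32.727) = 3.4882, so t = 3.4882/0.28 = 12.458.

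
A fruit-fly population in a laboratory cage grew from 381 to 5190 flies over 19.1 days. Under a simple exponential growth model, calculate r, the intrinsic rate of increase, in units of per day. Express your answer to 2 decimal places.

0.14 per day

From N(t) = N₀·e^(rt): e^(r·19.1) = 5190/381 = 13.622.
r·19.1 = ln(13.622) = 2.6117, so r = 2.6117/19.1 = 0.13674.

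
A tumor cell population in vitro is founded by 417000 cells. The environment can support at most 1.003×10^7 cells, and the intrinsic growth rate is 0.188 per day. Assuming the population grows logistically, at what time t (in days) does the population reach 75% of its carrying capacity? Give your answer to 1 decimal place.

A = (K − N₀)/N₀ = (1.003×10^7 − 417000)/417000 = 23.053.
Solve 1.003×10^7/(1 + 23.053·e^(−0.188t)) = 7.5225×10^6: 1 + 23.053·e^(−0.188t) = 1.3333, so e^(−0.188t) = 0.0144596.
−0.188·t = ln(0.0144596) = -4.2364, so t = 4.2364/0.188 = 22.534.

22.5 days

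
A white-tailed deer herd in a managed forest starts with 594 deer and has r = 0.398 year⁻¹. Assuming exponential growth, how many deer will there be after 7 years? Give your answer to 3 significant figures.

N(t) = N₀·e^(rt) = 594 × e^(0.398×7) = 594 × e^2.786.
e^2.786 ≈ 16.216, so N ≈ 594 × 16.216 = 9632.32.

9630 deer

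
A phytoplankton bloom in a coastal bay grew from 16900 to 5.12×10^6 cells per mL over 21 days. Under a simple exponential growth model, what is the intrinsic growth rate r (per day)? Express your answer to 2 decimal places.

0.27 per day

From N(t) = N₀·e^(rt): e^(r·21) = 5.12×10^6/16900 = 302.96.
r·21 = ln(302.96) = 5.7136, so r = 5.7136/21 = 0.27208.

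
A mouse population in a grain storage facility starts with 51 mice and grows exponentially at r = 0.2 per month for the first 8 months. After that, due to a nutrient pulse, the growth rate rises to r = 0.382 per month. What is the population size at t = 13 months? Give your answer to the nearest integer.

1706 mice

Phase 1: N(8) = 51·e^(0.2×8) = 51·e^1.6 = 252.605.
Phase 2 runs for 13 − 8 = 5 months at r = 0.382.
N(13) = 252.605·e^(0.382×5) = 252.605·e^1.91 = 1705.86.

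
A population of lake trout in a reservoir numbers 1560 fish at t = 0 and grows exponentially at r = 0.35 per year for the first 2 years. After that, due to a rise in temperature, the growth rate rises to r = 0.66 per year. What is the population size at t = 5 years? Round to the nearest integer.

22753 fish

Phase 1: N(2) = 1560·e^(0.35×2) = 1560·e^0.7 = 3141.45.
Phase 2 runs for 5 − 2 = 3 years at r = 0.66.
N(5) = 3141.45·e^(0.66×3) = 3141.45·e^1.98 = 22752.7.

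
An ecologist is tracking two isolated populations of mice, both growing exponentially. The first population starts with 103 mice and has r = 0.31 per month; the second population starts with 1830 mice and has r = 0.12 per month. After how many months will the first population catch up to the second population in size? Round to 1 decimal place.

15.1 months

Set 103·e^(0.31t) = 1830·e^(0.12t).
e^((0.31 − 0.12)t) = 1830/103 → e^(0.19·t) = 17.767.
0.19·t = ln(17.767) = 2.8773, so t = 2.8773/0.19 = 15.144.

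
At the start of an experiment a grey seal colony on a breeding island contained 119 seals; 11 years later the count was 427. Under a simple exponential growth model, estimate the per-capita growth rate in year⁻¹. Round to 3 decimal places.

0.116 per year

From N(t) = N₀·e^(rt): e^(r·11) = 427/119 = 3.5882.
r·11 = ln(3.5882) = 1.2777, so r = 1.2777/11 = 0.11615.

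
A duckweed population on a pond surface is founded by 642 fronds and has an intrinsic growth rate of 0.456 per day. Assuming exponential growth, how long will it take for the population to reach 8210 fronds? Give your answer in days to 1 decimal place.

Set N₀·e^(rt) = 8210: e^(0.456·t) = 8210/642 = 12.788.
0.456·t = ln(12.788) = 2.5485, so t = 2.5485/0.456 = 5.5889.

5.6 days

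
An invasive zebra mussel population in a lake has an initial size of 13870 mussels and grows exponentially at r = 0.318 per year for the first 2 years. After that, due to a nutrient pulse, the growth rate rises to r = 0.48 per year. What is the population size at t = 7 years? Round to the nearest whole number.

288798 mussels

Phase 1: N(2) = 13870·e^(0.318×2) = 13870·e^0.636 = 26199.2.
Phase 2 runs for 7 − 2 = 5 years at r = 0.48.
N(7) = 26199.2·e^(0.48×5) = 26199.2·e^2.4 = 288798.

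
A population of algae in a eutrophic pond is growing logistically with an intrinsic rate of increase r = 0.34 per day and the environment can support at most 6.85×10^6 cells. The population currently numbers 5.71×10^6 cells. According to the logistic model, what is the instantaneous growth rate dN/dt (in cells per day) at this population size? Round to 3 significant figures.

dN/dt = rN(1 − N/K) = 0.34 × 5.71×10^6 × (1 − 5.71×10^6/6.85×10^6).
1 − 5.71×10^6/6.85×10^6 = 0.16642; dN/dt = 0.34 × 5.71×10^6 × 0.16642 = 3.23094×10^5.

323000 cells per day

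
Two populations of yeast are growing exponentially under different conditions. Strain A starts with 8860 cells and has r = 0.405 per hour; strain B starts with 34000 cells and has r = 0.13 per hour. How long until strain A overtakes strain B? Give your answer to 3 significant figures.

4.89 hours

Set 8860·e^(0.405t) = 34000·e^(0.13t).
e^((0.405 − 0.13)t) = 34000/8860 → e^(0.275·t) = 3.8375.
0.275·t = ln(3.8375) = 1.3448, so t = 1.3448/0.275 = 4.8902.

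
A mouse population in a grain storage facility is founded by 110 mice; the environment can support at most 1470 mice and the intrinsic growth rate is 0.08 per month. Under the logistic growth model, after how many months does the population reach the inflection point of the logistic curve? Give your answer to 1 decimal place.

Logistic growth is fastest at N = K/2 = 735.
A = (K − N₀)/N₀ = 12.364. Set K/(1 + A·e^(−rt)) = K/2 → A·e^(−rt) = 1.
e^(−0.08t) = 1/12.364 = 0.0808824, so t = ln(12.364)/0.08 = 2.5148/0.08 = 31.434.

31.4 months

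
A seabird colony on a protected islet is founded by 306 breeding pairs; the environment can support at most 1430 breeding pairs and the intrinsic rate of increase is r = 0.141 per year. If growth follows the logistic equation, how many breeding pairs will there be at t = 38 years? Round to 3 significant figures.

A = (K − N₀)/N₀ = (1430 − 306)/306 = 3.6732.
N(t) = K/(1 + A·e^(−rt)) = 1430/(1 + 3.6732×e^(−0.141×38)).
e^(−5.358) = 0.0047103; denominator = 1 + 3.6732×0.0047103 = 1.0173.
N = 1430/1.0173 = 1405.68.

1410 breeding pairs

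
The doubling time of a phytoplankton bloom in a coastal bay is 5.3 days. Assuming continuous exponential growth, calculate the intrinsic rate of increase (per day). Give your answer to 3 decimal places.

r = ln(2)/t_d = 0.6931/5.3 = 0.13078.

0.131 per day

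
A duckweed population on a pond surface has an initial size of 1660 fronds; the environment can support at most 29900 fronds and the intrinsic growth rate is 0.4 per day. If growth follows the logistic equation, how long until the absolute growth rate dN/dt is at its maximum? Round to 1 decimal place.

Logistic growth is fastest at N = K/2 = 14950.
A = (K − N₀)/N₀ = 17.012. Set K/(1 + A·e^(−rt)) = K/2 → A·e^(−rt) = 1.
e^(−0.4t) = 1/17.012 = 0.0587819, so t = ln(17.012)/0.4 = 2.8339/0.4 = 7.0848.

7.1 days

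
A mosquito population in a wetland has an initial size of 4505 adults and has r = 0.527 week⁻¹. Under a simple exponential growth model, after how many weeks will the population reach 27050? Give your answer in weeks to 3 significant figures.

3.40 weeks

Set N₀·e^(rt) = 27050: e^(0.527·t) = 27050/4505 = 6.0044.
0.527·t = ln(6.0044) = 1.7925, so t = 1.7925/0.527 = 3.4013.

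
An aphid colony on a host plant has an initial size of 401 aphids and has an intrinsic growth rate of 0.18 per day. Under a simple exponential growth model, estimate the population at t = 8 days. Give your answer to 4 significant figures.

1692 aphids

N(t) = N₀·e^(rt) = 401 × e^(0.18×8) = 401 × e^1.44.
e^1.44 ≈ 4.2207, so N ≈ 401 × 4.2207 = 1692.5.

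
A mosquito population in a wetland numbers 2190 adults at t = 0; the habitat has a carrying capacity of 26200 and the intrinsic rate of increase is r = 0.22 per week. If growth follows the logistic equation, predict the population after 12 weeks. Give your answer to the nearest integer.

14700 adults

A = (K − N₀)/N₀ = (26200 − 2190)/2190 = 10.963.
N(t) = K/(1 + A·e^(−rt)) = 26200/(1 + 10.963×e^(−0.22×12)).
e^(−2.64) = 0.071361; denominator = 1 + 10.963×0.071361 = 1.7824.
N = 26200/1.7824 = 14699.6.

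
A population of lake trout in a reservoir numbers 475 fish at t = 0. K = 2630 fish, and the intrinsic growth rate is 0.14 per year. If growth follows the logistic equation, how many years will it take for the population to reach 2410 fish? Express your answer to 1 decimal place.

A = (K − N₀)/N₀ = (2630 − 475)/475 = 4.5368.
Solve 2630/(1 + 4.5368·e^(−0.14t)) = 2410: 1 + 4.5368·e^(−0.14t) = 1.0913, so e^(−0.14t) = 0.0201211.
−0.14·t = ln(0.0201211) = -3.906, so t = 3.906/0.14 = 27.9.

27.9 years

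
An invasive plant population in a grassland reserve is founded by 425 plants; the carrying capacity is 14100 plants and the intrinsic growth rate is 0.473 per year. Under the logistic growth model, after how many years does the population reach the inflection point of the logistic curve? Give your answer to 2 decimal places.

7.34 years

Logistic growth is fastest at N = K/2 = 7050.
A = (K − N₀)/N₀ = 32.176. Set K/(1 + A·e^(−rt)) = K/2 → A·e^(−rt) = 1.
e^(−0.473t) = 1/32.176 = 0.0310786, so t = ln(32.176)/0.473 = 3.4712/0.473 = 7.3388.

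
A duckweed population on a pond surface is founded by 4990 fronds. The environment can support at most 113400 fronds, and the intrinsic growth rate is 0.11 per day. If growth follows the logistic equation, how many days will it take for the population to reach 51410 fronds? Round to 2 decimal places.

26.28 days

A = (K − N₀)/N₀ = (113400 − 4990)/4990 = 21.725.
Solve 113400/(1 + 21.725·e^(−0.11t)) = 51410: 1 + 21.725·e^(−0.11t) = 2.2058, so e^(−0.11t) = 0.0555016.
−0.11·t = ln(0.0555016) = -2.8913, so t = 2.8913/0.11 = 26.285.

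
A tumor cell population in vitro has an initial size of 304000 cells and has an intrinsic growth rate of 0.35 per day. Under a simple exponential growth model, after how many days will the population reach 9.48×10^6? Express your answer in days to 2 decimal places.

Set N₀·e^(rt) = 9.48×10^6: e^(0.35·t) = 9.48×10^6/304000 = 31.184.
0.35·t = ln(31.184) = 3.4399, so t = 3.4399/0.35 = 9.8283.

9.83 days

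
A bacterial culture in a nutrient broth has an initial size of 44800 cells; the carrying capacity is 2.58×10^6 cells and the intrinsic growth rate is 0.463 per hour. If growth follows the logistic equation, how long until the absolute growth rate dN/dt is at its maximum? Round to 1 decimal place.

8.7 hours

Logistic growth is fastest at N = K/2 = 1.29×10^6.
A = (K − N₀)/N₀ = 56.589. Set K/(1 + A·e^(−rt)) = K/2 → A·e^(−rt) = 1.
e^(−0.463t) = 1/56.589 = 0.0176712, so t = ln(56.589)/0.463 = 4.0358/0.463 = 8.7167.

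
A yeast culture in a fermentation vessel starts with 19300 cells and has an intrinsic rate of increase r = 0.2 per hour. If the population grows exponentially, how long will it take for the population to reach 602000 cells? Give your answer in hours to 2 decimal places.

17.20 hours

Set N₀·e^(rt) = 602000: e^(0.2·t) = 602000/19300 = 31.192.
0.2·t = ln(31.192) = 3.4402, so t = 3.4402/0.2 = 17.201.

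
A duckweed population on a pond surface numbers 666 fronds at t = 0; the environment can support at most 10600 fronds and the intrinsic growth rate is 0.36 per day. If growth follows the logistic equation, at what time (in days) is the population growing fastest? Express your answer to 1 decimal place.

Logistic growth is fastest at N = K/2 = 5300.
A = (K − N₀)/N₀ = 14.916. Set K/(1 + A·e^(−rt)) = K/2 → A·e^(−rt) = 1.
e^(−0.36t) = 1/14.916 = 0.0670425, so t = ln(14.916)/0.36 = 2.7024/0.36 = 7.5067.

7.5 days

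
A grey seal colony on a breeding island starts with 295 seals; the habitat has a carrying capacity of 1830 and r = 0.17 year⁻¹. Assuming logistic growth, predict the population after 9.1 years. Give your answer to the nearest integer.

A = (K − N₀)/N₀ = (1830 − 295)/295 = 5.2034.
N(t) = K/(1 + A·e^(−rt)) = 1830/(1 + 5.2034×e^(−0.17×9.1)).
e^(−1.547) = 0.21289; denominator = 1 + 5.2034×0.21289 = 2.1077.
N = 1830/2.1077 = 868.234.

868 seals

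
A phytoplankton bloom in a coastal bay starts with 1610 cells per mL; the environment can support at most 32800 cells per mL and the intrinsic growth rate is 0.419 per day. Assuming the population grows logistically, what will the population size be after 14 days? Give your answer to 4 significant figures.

A = (K − N₀)/N₀ = (32800 − 1610)/1610 = 19.373.
N(t) = K/(1 + A·e^(−rt)) = 32800/(1 + 19.373×e^(−0.419×14)).
e^(−5.866) = 0.0028342; denominator = 1 + 19.373×0.0028342 = 1.0549.
N = 32800/1.0549 = 31092.8.

31090 cells per mL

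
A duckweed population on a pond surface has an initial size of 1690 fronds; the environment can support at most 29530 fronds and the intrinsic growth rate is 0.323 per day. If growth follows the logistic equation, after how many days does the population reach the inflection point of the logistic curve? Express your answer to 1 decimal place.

Logistic growth is fastest at N = K/2 = 14765.
A = (K − N₀)/N₀ = 16.473. Set K/(1 + A·e^(−rt)) = K/2 → A·e^(−rt) = 1.
e^(−0.323t) = 1/16.473 = 0.060704, so t = ln(16.473)/0.323 = 2.8017/0.323 = 8.6741.

8.7 days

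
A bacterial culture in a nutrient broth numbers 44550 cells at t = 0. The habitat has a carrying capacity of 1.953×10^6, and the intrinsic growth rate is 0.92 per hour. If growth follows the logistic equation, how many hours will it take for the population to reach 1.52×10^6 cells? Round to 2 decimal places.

5.45 hours

A = (K − N₀)/N₀ = (1.953×10^6 − 44550)/44550 = 42.838.
Solve 1.953×10^6/(1 + 42.838·e^(−0.92t)) = 1.52×10^6: 1 + 42.838·e^(−0.92t) = 1.2849, so e^(−0.92t) = 0.00664984.
−0.92·t = ln(0.00664984) = -5.0132, so t = 5.0132/0.92 = 5.4491.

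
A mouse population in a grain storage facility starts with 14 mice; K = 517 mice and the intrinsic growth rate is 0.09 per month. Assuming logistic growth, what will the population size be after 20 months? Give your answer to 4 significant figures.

74.51 mice

A = (K − N₀)/N₀ = (517 − 14)/14 = 35.929.
N(t) = K/(1 + A·e^(−rt)) = 517/(1 + 35.929×e^(−0.09×20)).
e^(−1.8) = 0.1653; denominator = 1 + 35.929×0.1653 = 6.939.
N = 517/6.939 = 74.5069.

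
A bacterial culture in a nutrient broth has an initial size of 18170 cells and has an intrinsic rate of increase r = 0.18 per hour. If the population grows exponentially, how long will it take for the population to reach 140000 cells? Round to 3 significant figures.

11.3 hours

Set N₀·e^(rt) = 140000: e^(0.18·t) = 140000/18170 = 7.705.
0.18·t = ln(7.705) = 2.0419, so t = 2.0419/0.18 = 11.344.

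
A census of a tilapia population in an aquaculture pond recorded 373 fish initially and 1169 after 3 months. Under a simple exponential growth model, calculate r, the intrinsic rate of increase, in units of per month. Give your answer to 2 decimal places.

0.38 per month

From N(t) = N₀·e^(rt): e^(r·3) = 1169/373 = 3.134.
r·3 = ln(3.134) = 1.1423, so r = 1.1423/3 = 0.38078.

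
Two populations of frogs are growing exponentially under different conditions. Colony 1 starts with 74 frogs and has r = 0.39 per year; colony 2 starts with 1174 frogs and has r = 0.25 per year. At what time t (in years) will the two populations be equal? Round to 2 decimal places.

19.74 years

Set 74·e^(0.39t) = 1174·e^(0.25t).
e^((0.39 − 0.25)t) = 1174/74 → e^(0.14·t) = 15.865.
0.14·t = ln(15.865) = 2.7641, so t = 2.7641/0.14 = 19.744.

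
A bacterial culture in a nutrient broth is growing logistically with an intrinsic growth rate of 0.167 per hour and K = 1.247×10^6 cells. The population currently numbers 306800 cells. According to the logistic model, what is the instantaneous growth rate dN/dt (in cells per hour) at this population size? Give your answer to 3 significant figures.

dN/dt = rN(1 − N/K) = 0.167 × 306800 × (1 − 306800/1.247×10^6).
1 − 306800/1.247×10^6 = 0.75397; dN/dt = 0.167 × 306800 × 0.75397 = 38630.

38600 cells per hour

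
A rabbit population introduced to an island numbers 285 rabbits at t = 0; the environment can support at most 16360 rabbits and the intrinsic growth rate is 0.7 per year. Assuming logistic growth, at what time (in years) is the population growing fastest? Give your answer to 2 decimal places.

Logistic growth is fastest at N = K/2 = 8180.
A = (K − N₀)/N₀ = 56.404. Set K/(1 + A·e^(−rt)) = K/2 → A·e^(−rt) = 1.
e^(−0.7t) = 1/56.404 = 0.0177294, so t = ln(56.404)/0.7 = 4.0325/0.7 = 5.7608.

5.76 years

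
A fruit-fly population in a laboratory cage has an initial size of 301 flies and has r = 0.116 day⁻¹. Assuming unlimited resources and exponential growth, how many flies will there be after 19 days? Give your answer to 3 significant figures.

2730 flies

N(t) = N₀·e^(rt) = 301 × e^(0.116×19) = 301 × e^2.204.
e^2.204 ≈ 9.0612, so N ≈ 301 × 9.0612 = 2727.42.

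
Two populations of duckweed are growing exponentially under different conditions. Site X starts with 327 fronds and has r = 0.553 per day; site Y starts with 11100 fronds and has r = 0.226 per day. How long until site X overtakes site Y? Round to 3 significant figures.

Set 327·e^(0.553t) = 11100·e^(0.226t).
e^((0.553 − 0.226)t) = 11100/327 → e^(0.327·t) = 33.945.
0.327·t = ln(33.945) = 3.5247, so t = 3.5247/0.327 = 10.779.

10.8 days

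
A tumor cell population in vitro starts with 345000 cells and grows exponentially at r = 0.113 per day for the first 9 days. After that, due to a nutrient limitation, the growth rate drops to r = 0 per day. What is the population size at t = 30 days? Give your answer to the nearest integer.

Phase 1: N(9) = 345000·e^(0.113×9) = 345000·e^1.017 = 953886.
Phase 2 runs for 30 − 9 = 21 days at r = 0.
N(30) = 953886·e^(0×21) = 953886·e^-0 = 953886.

953886 cells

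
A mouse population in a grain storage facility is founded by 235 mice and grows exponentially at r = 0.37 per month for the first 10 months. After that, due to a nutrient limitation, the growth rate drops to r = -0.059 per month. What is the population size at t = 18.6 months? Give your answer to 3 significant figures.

5720 mice

Phase 1: N(10) = 235·e^(0.37×10) = 235·e^3.7 = 9505.12.
Phase 2 runs for 18.6 − 10 = 8.6 months at r = -0.059.
N(18.6) = 9505.12·e^(-0.059×8.6) = 9505.12·e^-0.5074 = 5722.64.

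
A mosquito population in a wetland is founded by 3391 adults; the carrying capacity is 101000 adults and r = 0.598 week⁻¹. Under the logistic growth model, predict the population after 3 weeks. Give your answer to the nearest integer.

17454 adults

A = (K − N₀)/N₀ = (101000 − 3391)/3391 = 28.785.
N(t) = K/(1 + A·e^(−rt)) = 101000/(1 + 28.785×e^(−0.598×3)).
e^(−1.794) = 0.16629; denominator = 1 + 28.785×0.16629 = 5.7867.
N = 101000/5.7867 = 17453.8.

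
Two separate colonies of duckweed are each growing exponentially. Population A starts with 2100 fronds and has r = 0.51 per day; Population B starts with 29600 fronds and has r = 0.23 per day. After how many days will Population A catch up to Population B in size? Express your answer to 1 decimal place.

Set 2100·e^(0.51t) = 29600·e^(0.23t).
e^((0.51 − 0.23)t) = 29600/2100 → e^(0.28·t) = 14.095.
0.28·t = ln(14.095) = 2.6458, so t = 2.6458/0.28 = 9.4494.

9.4 days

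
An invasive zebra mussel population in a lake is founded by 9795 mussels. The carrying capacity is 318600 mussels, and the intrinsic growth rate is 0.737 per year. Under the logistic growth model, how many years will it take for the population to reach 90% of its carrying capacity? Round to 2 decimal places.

7.66 years

A = (K − N₀)/N₀ = (318600 − 9795)/9795 = 31.527.
Solve 318600/(1 + 31.527·e^(−0.737t)) = 286740: 1 + 31.527·e^(−0.737t) = 1.1111, so e^(−0.737t) = 0.00352434.
−0.737·t = ln(0.00352434) = -5.6481, so t = 5.6481/0.737 = 7.6636.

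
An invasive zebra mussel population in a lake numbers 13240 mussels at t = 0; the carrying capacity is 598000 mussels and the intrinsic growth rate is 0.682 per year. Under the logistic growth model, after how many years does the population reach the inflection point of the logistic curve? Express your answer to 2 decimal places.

5.55 years

Logistic growth is fastest at N = K/2 = 299000.
A = (K − N₀)/N₀ = 44.166. Set K/(1 + A·e^(−rt)) = K/2 → A·e^(−rt) = 1.
e^(−0.682t) = 1/44.166 = 0.0226418, so t = ln(44.166)/0.682 = 3.788/0.682 = 5.5542.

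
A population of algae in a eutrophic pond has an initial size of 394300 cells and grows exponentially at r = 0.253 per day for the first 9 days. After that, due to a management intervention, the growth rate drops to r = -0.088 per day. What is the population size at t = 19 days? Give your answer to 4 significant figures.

Phase 1: N(9) = 394300·e^(0.253×9) = 394300·e^2.277 = 3.843398×10^6.
Phase 2 runs for 19 − 9 = 10 days at r = -0.088.
N(19) = 3.843398×10^6·e^(-0.088×10) = 3.843398×10^6·e^-0.88 = 1.594176×10^6.

1594000 cells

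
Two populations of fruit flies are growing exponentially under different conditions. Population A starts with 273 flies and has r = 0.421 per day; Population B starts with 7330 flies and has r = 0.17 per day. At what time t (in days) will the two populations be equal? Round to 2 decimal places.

Set 273·e^(0.421t) = 7330·e^(0.17t).
e^((0.421 − 0.17)t) = 7330/273 → e^(0.251·t) = 26.85.
0.251·t = ln(26.85) = 3.2903, so t = 3.2903/0.251 = 13.109.

13.11 days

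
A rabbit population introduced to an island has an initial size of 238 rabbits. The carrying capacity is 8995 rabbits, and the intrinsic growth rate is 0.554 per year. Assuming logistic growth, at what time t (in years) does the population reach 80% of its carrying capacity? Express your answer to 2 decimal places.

A = (K − N₀)/N₀ = (8995 − 238)/238 = 36.794.
Solve 8995/(1 + 36.794·e^(−0.554t)) = 7196: 1 + 36.794·e^(−0.554t) = 1.25, so e^(−0.554t) = 0.00679456.
−0.554·t = ln(0.00679456) = -4.9916, so t = 4.9916/0.554 = 9.0102.

9.01 years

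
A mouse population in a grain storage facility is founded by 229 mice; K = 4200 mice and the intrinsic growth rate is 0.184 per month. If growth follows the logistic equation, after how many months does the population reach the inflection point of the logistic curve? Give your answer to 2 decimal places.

15.51 months

Logistic growth is fastest at N = K/2 = 2100.
A = (K − N₀)/N₀ = 17.341. Set K/(1 + A·e^(−rt)) = K/2 → A·e^(−rt) = 1.
e^(−0.184t) = 1/17.341 = 0.0576681, so t = ln(17.341)/0.184 = 2.8531/0.184 = 15.506.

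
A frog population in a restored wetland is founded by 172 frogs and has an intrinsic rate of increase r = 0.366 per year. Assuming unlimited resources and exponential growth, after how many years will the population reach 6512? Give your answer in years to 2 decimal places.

9.93 years

Set N₀·e^(rt) = 6512: e^(0.366·t) = 6512/172 = 37.86.
0.366·t = ln(37.86) = 3.6339, so t = 3.6339/0.366 = 9.9287.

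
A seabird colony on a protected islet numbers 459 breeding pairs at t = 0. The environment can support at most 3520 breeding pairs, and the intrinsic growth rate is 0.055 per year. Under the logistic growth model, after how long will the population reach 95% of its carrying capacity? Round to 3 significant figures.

88.0 years

A = (K − N₀)/N₀ = (3520 − 459)/459 = 6.6688.
Solve 3520/(1 + 6.6688·e^(−0.055t)) = 3344: 1 + 6.6688·e^(−0.055t) = 1.0526, so e^(−0.055t) = 0.00789216.
−0.055·t = ln(0.00789216) = -4.8419, so t = 4.8419/0.055 = 88.034.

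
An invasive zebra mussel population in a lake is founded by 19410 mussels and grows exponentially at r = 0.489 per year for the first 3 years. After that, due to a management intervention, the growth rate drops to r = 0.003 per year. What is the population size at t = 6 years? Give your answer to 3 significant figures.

84900 mussels

Phase 1: N(3) = 19410·e^(0.489×3) = 19410·e^1.467 = 84165.8.
Phase 2 runs for 6 − 3 = 3 years at r = 0.003.
N(6) = 84165.8·e^(0.003×3) = 84165.8·e^0.009 = 84926.7.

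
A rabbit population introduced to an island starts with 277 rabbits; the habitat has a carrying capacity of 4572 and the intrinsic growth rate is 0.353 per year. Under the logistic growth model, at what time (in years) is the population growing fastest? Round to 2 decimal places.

Logistic growth is fastest at N = K/2 = 2286.
A = (K − N₀)/N₀ = 15.505. Set K/(1 + A·e^(−rt)) = K/2 → A·e^(−rt) = 1.
e^(−0.353t) = 1/15.505 = 0.0644936, so t = ln(15.505)/0.353 = 2.7412/0.353 = 7.7654.

7.77 years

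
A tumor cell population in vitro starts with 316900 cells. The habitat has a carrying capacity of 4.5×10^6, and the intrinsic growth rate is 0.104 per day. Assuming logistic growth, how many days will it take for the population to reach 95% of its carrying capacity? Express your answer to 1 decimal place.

A = (K − N₀)/N₀ = (4.5×10^6 − 316900)/316900 = 13.2.
Solve 4.5×10^6/(1 + 13.2·e^(−0.104t)) = 4.275×10^6: 1 + 13.2·e^(−0.104t) = 1.0526, so e^(−0.104t) = 0.00398722.
−0.104·t = ln(0.00398722) = -5.5247, so t = 5.5247/0.104 = 53.122.

53.1 days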